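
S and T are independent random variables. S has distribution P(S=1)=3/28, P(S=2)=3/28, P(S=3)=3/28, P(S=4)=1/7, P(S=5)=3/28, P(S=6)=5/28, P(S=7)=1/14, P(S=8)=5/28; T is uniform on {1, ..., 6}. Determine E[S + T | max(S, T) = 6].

215/23

P(max(S, T) = 6) = 23/84.
Summing (S+T)·P(x,y) over outcomes with max(S, T) = 6 gives 215/84.
E[S + T | max(S, T) = 6] = (215/84) / (23/84) = 215/23.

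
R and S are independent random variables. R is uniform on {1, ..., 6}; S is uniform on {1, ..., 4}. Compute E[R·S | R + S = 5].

P(R + S = 5) = 1/6.
Summing RS·P(x,y) over outcomes with R + S = 5 gives 5/6.
E[R·S | R + S = 5] = (5/6) / (1/6) = 5.

5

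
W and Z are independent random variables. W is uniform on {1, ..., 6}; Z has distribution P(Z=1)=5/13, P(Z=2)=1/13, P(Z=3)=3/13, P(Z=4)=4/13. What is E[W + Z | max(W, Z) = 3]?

14/3

P(max(W, Z) = 3) = 5/26.
Summing (W+Z)·P(x,y) over outcomes with max(W, Z) = 3 gives 35/39.
E[W + Z | max(W, Z) = 3] = (35/39) / (5/26) = 14/3.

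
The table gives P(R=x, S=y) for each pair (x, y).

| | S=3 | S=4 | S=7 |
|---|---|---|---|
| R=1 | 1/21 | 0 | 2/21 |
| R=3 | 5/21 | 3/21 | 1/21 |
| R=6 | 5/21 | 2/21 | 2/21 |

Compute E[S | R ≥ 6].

37/9

P(R ≥ 6) = 3/7.
Σ S·P over the event = 3·(5/21) + 4·(2/21) + 7·(2/21) = 37/21.
E[S | R ≥ 6] = (37/21) / (3/7) = 37/9.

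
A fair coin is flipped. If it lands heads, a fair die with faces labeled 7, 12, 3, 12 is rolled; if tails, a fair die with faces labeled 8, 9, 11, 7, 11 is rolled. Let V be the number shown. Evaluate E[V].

E[V | heads] = (7+12+3+12)/4 = 17/2.
E[V | tails] = (8+9+11+7+11)/5 = 46/5.
By the law of total expectation,
E[V] = (1/2)·(17/2) + (1/2)·(46/5) = 177/20.

177/20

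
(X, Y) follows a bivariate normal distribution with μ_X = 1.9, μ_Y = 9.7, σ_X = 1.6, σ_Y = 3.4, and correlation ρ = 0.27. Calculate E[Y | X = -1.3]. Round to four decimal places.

7.8640

The regression of Y on X has slope ρ·σ_Y/σ_X and passes through (μ_X, μ_Y).
E[Y | X=-1.3] = 9.7 + (0.27)·(3.4/1.6)·(-1.3 − (1.9)) = 9.7 + (0.57375)·(-3.2) = 7.8640.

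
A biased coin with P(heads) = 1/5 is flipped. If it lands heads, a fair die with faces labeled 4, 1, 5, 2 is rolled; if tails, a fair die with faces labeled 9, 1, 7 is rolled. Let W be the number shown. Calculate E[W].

77/15

E[W | heads] = (4+1+5+2)/4 = 3.
E[W | tails] = (9+1+7)/3 = 17/3.
E[W] = (1/5)·(3) + (4/5)·(17/3) = 77/15.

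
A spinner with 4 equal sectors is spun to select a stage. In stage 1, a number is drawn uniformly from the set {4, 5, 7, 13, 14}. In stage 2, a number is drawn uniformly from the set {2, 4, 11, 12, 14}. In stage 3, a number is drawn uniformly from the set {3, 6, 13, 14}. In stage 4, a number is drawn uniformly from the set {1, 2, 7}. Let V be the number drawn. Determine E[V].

443/60

E[V | stage 1] = (4+5+7+13+14)/5 = 43/5.
E[V | stage 2] = (2+4+11+12+14)/5 = 43/5.
E[V | stage 3] = (3+6+13+14)/4 = 9.
E[V | stage 4] = (1+2+7)/3 = 10/3.
By the law of total expectation,
E[V] = (1/4)·(43/5) + (1/4)·(43/5) + (1/4)·(9) + (1/4)·(10/3) = 443/60.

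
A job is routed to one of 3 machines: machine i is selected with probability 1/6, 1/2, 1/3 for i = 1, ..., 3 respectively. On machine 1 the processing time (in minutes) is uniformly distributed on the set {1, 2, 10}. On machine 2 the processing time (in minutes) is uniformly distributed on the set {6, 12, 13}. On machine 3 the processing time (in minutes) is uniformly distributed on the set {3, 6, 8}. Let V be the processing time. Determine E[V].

70/9

E[V | machine 1] = (1+2+10)/3 = 13/3.
E[V | machine 2] = (6+12+13)/3 = 31/3.
E[V | machine 3] = (3+6+8)/3 = 17/3.
E[V] = (1/6)·(13/3) + (1/2)·(31/3) + (1/3)·(17/3) = 70/9.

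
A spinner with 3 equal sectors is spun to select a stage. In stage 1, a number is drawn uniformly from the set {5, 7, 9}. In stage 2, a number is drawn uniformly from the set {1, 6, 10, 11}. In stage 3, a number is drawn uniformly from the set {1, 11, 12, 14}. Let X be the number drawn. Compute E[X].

E[X | stage 1] = (5+7+9)/3 = 7.
E[X | stage 2] = (1+6+10+11)/4 = 7.
E[X | stage 3] = (1+11+12+14)/4 = 19/2.
E[X] = (1/3)·(7) + (1/3)·(7) + (1/3)·(19/2) = 47/6.

47/6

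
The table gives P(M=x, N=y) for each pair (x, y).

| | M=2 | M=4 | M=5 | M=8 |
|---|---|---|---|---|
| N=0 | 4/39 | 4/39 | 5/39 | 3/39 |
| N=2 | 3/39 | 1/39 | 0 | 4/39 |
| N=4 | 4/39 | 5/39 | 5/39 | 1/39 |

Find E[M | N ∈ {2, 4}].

P(N ∈ {2, 4}) = 23/39.
Σ M·P over the event = 2·(3/39) + 2·(4/39) + 4·(1/39) + 4·(5/39) + 5·(5/39) + 8·(4/39) + 8·(1/39) = 103/39.
E[M | N ∈ {2, 4}] = (103/39) / (23/39) = 103/23.

103/23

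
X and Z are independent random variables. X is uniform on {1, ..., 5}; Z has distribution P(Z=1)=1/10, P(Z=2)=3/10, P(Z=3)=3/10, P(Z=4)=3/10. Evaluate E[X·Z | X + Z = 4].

P(X + Z = 4) = 7/50.
Summing XZ·P(x,y) over outcomes with X + Z = 4 gives 12/25.
E[X·Z | X + Z = 4] = (12/25) / (7/50) = 24/7.

24/7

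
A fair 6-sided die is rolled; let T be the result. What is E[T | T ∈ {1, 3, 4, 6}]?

P(T ∈ {1, 3, 4, 6}) = 2/3.
Σ over the event: 1·1/6 + 3·1/6 + 4·1/6 + 6·1/6 = 7/3.
E[T | T ∈ {1, 3, 4, 6}] = (7/3) / (2/3) = 7/2.

7/2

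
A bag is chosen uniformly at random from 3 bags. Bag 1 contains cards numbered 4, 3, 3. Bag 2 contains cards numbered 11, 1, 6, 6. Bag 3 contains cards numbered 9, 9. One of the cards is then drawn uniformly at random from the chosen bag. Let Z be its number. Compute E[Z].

E[Z | bag 1] = (4+3+3)/3 = 10/3.
E[Z | bag 2] = (11+1+6+6)/4 = 6.
E[Z | bag 3] = (9+9)/2 = 9.
By the law of total expectation,
E[Z] = (1/3)·(10/3) + (1/3)·(6) + (1/3)·(9) = 55/9.

55/9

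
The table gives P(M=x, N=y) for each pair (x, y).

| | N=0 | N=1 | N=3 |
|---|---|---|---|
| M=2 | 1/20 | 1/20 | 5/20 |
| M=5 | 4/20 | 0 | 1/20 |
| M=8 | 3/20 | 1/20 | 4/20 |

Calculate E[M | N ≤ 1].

28/5

P(N ≤ 1) = 1/2.
Σ M·P over the event = 2·(1/20) + 2·(1/20) + 5·(4/20) + 8·(3/20) + 8·(1/20) = 14/5.
E[M | N ≤ 1] = (14/5) / (1/2) = 28/5.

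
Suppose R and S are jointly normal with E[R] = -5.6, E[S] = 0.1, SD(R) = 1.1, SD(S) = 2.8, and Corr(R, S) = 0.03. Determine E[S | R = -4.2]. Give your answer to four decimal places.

0.2069

E[S | R=x] = μ_S + ρ(σ_S/σ_R)(x − μ_R) for jointly normal variables.
E[S | R=-4.2] = 0.1 + (0.03)·(2.8/1.1)·(-4.2 − (-5.6)) = 0.1 + (0.076364)·(1.4) = 0.2069.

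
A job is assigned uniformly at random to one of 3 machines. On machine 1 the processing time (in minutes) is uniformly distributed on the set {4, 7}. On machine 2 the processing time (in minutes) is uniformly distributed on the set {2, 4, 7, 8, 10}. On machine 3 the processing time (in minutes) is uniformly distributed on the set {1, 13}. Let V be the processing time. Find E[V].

187/30

E[V | machine 1] = (4+7)/2 = 11/2.
E[V | machine 2] = (2+4+7+8+10)/5 = 31/5.
E[V | machine 3] = (1+13)/2 = 7.
E[V] = (1/3)·(11/2) + (1/3)·(31/5) + (1/3)·(7) = 187/30.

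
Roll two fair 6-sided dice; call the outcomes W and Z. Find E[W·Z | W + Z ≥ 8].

21

P(W + Z ≥ 8) = 5/12.
Summing WZ·P(x,y) over outcomes with W + Z ≥ 8 gives 35/4.
E[W·Z | W + Z ≥ 8] = (35/4) / (5/12) = 21.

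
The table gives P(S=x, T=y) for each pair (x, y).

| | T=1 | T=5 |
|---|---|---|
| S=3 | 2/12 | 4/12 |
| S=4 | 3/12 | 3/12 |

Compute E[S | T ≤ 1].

18/5

P(T ≤ 1) = 5/12.
Σ S·P over the event = 3·(2/12) + 4·(3/12) = 3/2.
E[S | T ≤ 1] = (3/2) / (5/12) = 18/5.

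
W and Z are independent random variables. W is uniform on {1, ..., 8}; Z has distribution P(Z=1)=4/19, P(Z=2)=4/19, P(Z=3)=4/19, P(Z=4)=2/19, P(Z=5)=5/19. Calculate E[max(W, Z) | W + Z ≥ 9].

383/57

P(W + Z ≥ 9) = 3/8.
Summing max(W,Z)·P(x,y) over outcomes with W + Z ≥ 9 gives 383/152.
E[max(W, Z) | W + Z ≥ 9] = (383/152) / (3/8) = 383/57.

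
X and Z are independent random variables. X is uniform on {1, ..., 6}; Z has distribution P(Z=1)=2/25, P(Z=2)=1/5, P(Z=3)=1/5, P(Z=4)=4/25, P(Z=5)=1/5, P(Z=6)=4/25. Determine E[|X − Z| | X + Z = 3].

1

P(X + Z = 3) = 7/150.
Summing |X−Z|·P(x,y) over outcomes with X + Z = 3 gives 7/150.
E[|X − Z| | X + Z = 3] = (7/150) / (7/150) = 1.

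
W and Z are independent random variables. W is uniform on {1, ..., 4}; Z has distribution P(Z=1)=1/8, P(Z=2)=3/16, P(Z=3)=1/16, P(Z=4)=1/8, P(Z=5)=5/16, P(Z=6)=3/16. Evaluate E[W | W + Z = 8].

29/10

P(W + Z = 8) = 5/32.
Summing W·P(x,y) over outcomes with W + Z = 8 gives 29/64.
E[W | W + Z = 8] = (29/64) / (5/32) = 29/10.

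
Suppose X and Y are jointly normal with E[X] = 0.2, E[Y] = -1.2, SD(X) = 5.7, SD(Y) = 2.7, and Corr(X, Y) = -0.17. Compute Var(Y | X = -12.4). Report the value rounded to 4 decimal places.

The conditional variance in a bivariate normal is σ_Y²(1 − ρ²), independent of x.
Var(Y | X=-12.4) = (2.7)²·(1 − (-0.17)²) = 7.29·0.9711 = 7.0793.

7.0793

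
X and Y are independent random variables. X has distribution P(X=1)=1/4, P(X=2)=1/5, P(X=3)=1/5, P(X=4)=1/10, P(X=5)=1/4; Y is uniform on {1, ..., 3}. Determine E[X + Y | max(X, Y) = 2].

43/13

P(max(X, Y) = 2) = 13/60.
Summing (X+Y)·P(x,y) over outcomes with max(X, Y) = 2 gives 43/60.
E[X + Y | max(X, Y) = 2] = (43/60) / (13/60) = 43/13.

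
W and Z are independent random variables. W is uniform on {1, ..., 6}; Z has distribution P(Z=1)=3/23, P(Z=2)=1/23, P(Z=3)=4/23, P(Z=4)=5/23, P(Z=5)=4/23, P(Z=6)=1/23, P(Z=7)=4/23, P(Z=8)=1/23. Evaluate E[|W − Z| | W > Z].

P(W > Z) = 15/46.
Summing |W−Z|·P(x,y) over outcomes with W > Z gives 49/69.
E[|W − Z| | W > Z] = (49/69) / (15/46) = 98/45.

98/45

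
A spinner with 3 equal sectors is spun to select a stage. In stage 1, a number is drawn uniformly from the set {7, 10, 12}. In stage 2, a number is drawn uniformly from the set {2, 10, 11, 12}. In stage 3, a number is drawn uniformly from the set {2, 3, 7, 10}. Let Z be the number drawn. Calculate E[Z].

E[Z | stage 1] = (7+10+12)/3 = 29/3.
E[Z | stage 2] = (2+10+11+12)/4 = 35/4.
E[Z | stage 3] = (2+3+7+10)/4 = 11/2.
By the law of total expectation,
E[Z] = (1/3)·(29/3) + (1/3)·(35/4) + (1/3)·(11/2) = 287/36.

287/36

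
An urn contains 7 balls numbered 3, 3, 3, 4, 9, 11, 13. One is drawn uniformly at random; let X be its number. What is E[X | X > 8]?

11

P(X > 8) = 3/7.
Σ over the event: 9·1/7 + 11·1/7 + 13·1/7 = 33/7.
E[X | X > 8] = (33/7) / (3/7) = 11.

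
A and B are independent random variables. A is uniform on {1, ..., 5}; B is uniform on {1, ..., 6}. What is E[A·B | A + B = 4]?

10/3

Outcomes with A + B = 4: (1,3), (2,2), (3,1), each with probability 1/30.
E[A·B | A + B = 4] = (3 + 4 + 3) / 3 = 10/3.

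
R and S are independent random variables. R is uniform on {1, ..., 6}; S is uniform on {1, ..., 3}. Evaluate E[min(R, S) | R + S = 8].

Outcomes with R + S = 8: (5,3), (6,2), each with probability 1/18.
E[min(R, S) | R + S = 8] = (3 + 2) / 2 = 5/2.

5/2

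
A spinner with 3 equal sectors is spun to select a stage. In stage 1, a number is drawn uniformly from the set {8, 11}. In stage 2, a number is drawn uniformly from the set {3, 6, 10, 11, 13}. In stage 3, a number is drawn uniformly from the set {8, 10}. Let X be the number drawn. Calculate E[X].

E[X | stage 1] = (8+11)/2 = 19/2.
E[X | stage 2] = (3+6+10+11+13)/5 = 43/5.
E[X | stage 3] = (8+10)/2 = 9.
E[X] = (1/3)·(19/2) + (1/3)·(43/5) + (1/3)·(9) = 271/30.

271/30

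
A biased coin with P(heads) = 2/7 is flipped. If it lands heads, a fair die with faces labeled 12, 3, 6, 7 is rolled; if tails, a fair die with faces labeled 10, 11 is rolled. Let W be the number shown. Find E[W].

E[W | heads] = (12+3+6+7)/4 = 7.
E[W | tails] = (10+11)/2 = 21/2.
E[W] = (2/7)·(7) + (5/7)·(21/2) = 19/2.

19/2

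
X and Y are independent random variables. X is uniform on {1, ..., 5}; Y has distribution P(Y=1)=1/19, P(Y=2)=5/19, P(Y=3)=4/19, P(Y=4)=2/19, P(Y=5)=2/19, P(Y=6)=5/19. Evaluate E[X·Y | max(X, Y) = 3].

P(max(X, Y) = 3) = 18/95.
Summing XY·P(x,y) over outcomes with max(X, Y) = 3 gives 21/19.
E[X·Y | max(X, Y) = 3] = (21/19) / (18/95) = 35/6.

35/6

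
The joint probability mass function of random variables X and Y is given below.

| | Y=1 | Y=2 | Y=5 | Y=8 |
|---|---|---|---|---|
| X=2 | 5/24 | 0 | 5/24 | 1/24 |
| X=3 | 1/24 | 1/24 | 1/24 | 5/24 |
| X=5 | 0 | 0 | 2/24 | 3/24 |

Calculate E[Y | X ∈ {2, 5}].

9/2

P(X ∈ {2, 5}) = 2/3.
Σ Y·P over the event = 1·(5/24) + 5·(5/24) + 8·(1/24) + 5·(2/24) + 8·(3/24) = 3.
E[Y | X ∈ {2, 5}] = (3) / (2/3) = 9/2.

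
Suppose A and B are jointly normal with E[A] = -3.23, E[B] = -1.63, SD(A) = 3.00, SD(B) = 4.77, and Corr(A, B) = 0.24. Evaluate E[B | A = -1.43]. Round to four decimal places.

-0.9431

The regression of B on A has slope ρ·σ_B/σ_A and passes through (μ_A, μ_B).
E[B | A=-1.43] = -1.63 + (0.24)·(4.77/3.00)·(-1.43 − (-3.23)) = -1.63 + (0.3816)·(1.8) = -0.9431.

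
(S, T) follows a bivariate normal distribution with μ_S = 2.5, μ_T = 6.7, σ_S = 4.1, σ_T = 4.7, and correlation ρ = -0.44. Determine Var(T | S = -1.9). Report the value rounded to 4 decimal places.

For a bivariate normal, Var(T | S=x) = σ_T²(1 − ρ²).
Var(T | S=-1.9) = (4.7)²·(1 − (-0.44)²) = 22.09·0.8064 = 17.8134.

17.8134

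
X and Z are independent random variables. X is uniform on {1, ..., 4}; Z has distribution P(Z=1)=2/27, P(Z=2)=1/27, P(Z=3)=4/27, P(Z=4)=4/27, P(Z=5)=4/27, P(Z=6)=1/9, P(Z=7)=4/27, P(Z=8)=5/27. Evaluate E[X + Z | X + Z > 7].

P(X + Z > 7) = 19/36.
Summing (X+Z)·P(x,y) over outcomes with X + Z > 7 gives 181/36.
E[X + Z | X + Z > 7] = (181/36) / (19/36) = 181/19.

181/19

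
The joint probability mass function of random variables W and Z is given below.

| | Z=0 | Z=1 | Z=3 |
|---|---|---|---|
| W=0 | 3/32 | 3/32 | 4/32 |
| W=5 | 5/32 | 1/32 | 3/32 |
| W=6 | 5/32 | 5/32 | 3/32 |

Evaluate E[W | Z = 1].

35/9

P(Z = 1) = 9/32.
Σ W·P over the event = 0·(3/32) + 5·(1/32) + 6·(5/32) = 35/32.
E[W | Z = 1] = (35/32) / (9/32) = 35/9.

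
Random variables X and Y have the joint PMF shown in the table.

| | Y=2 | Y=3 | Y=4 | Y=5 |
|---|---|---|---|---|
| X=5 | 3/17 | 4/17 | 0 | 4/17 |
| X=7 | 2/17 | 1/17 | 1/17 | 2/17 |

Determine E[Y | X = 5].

P(X = 5) = 11/17.
Σ Y·P over the event = 2·(3/17) + 3·(4/17) + 5·(4/17) = 38/17.
E[Y | X = 5] = (38/17) / (11/17) = 38/11.

38/11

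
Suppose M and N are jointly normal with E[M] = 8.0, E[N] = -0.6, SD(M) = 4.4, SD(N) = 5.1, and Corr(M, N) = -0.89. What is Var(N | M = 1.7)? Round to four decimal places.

Var(N | M=x) = (1 − ρ²)·σ_N².
Var(N | M=1.7) = (5.1)²·(1 − (-0.89)²) = 26.01·0.2079 = 5.4075.

5.4075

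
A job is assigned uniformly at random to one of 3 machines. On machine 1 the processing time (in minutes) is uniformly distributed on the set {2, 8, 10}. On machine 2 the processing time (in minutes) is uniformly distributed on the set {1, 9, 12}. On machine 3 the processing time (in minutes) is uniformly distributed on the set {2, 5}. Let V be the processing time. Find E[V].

E[V | machine 1] = (2+8+10)/3 = 20/3.
E[V | machine 2] = (1+9+12)/3 = 22/3.
E[V | machine 3] = (2+5)/2 = 7/2.
E[V] = (1/3)·(20/3) + (1/3)·(22/3) + (1/3)·(7/2) = 35/6.

35/6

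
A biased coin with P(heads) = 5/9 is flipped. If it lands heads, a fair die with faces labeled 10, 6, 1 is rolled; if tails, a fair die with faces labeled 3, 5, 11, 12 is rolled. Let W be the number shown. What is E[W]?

E[W | heads] = (10+6+1)/3 = 17/3.
E[W | tails] = (3+5+11+12)/4 = 31/4.
By the law of total expectation,
E[W] = (5/9)·(17/3) + (4/9)·(31/4) = 178/27.

178/27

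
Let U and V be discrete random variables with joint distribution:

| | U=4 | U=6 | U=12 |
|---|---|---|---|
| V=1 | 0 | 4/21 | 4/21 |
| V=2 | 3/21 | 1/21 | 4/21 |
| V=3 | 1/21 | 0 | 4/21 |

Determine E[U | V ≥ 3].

52/5

P(V ≥ 3) = 5/21.
Summing U·P(U=x,V=y) over the conditioning event gives 52/21.
E[U | V ≥ 3] = (52/21) / (5/21) = 52/5.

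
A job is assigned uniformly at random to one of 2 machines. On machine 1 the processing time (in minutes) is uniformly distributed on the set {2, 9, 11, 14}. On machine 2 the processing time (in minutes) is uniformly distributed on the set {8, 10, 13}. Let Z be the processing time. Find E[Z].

29/3

E[Z | machine 1] = (2+9+11+14)/4 = 9.
E[Z | machine 2] = (8+10+13)/3 = 31/3.
By the law of total expectation,
E[Z] = (1/2)·(9) + (1/2)·(31/3) = 29/3.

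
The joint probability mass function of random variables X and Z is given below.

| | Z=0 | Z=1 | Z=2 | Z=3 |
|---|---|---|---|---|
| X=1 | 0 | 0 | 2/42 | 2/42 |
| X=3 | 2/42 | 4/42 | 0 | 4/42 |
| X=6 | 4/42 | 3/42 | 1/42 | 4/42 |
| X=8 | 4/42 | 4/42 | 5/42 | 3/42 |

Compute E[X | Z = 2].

P(Z = 2) = 4/21.
Σ X·P over the event = 1·(2/42) + 6·(1/42) + 8·(5/42) = 8/7.
E[X | Z = 2] = (8/7) / (4/21) = 6.

6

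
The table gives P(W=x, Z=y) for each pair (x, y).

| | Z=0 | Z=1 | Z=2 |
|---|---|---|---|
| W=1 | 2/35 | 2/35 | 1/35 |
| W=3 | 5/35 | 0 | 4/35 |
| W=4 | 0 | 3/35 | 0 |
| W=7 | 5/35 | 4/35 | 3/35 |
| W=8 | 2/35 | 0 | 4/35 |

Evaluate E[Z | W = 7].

5/6

P(W = 7) = 12/35.
Σ Z·P over the event = 0·(5/35) + 1·(4/35) + 2·(3/35) = 2/7.
E[Z | W = 7] = (2/7) / (12/35) = 5/6.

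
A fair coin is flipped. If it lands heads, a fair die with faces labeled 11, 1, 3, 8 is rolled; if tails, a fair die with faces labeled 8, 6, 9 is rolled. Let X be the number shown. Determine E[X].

161/24

E[X | heads] = (11+1+3+8)/4 = 23/4.
E[X | tails] = (8+6+9)/3 = 23/3.
E[X] = (1/2)·(23/4) + (1/2)·(23/3) = 161/24.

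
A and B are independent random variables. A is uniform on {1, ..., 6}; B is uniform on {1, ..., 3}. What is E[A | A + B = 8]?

Outcomes with A + B = 8: (5,3), (6,2), each with probability 1/18.
E[A | A + B = 8] = (5 + 6) / 2 = 11/2.

11/2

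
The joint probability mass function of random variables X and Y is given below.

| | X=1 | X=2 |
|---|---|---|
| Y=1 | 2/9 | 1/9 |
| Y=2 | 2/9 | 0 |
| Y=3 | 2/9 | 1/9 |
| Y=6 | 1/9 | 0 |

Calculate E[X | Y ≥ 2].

P(Y ≥ 2) = 2/3.
Σ X·P over the event = 1·(2/9) + 1·(2/9) + 1·(1/9) + 2·(1/9) = 7/9.
E[X | Y ≥ 2] = (7/9) / (2/3) = 7/6.

7/6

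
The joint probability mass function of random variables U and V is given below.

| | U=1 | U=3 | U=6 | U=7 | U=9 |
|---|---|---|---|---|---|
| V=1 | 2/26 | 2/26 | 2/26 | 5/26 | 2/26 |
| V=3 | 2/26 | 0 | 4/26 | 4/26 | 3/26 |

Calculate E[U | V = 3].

P(V = 3) = 1/2.
Σ U·P over the event = 1·(2/26) + 6·(4/26) + 7·(4/26) + 9·(3/26) = 81/26.
E[U | V = 3] = (81/26) / (1/2) = 81/13.

81/13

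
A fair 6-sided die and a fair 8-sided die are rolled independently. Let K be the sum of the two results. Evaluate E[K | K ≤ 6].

14/3

P(K ≤ 6) = 5/16.
Σ over the event: 2·1/48 + 3·1/24 + 4·1/16 + 5·1/12 + 6·5/48 = 35/24.
E[K | K ≤ 6] = (35/24) / (5/16) = 14/3.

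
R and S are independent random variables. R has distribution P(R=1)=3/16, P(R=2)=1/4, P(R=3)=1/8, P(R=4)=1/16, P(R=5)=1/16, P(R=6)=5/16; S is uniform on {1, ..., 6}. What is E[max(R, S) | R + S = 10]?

P(R + S = 10) = 7/96.
Summing max(R,S)·P(x,y) over outcomes with R + S = 10 gives 41/96.
E[max(R, S) | R + S = 10] = (41/96) / (7/96) = 41/7.

41/7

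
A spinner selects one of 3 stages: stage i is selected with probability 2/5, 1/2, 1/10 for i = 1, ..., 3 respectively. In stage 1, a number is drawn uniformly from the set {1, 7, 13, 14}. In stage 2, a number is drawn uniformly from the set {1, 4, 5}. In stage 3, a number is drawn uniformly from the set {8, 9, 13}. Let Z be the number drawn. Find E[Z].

E[Z | stage 1] = (1+7+13+14)/4 = 35/4.
E[Z | stage 2] = (1+4+5)/3 = 10/3.
E[Z | stage 3] = (8+9+13)/3 = 10.
E[Z] = (2/5)·(35/4) + (1/2)·(10/3) + (1/10)·(10) = 37/6.

37/6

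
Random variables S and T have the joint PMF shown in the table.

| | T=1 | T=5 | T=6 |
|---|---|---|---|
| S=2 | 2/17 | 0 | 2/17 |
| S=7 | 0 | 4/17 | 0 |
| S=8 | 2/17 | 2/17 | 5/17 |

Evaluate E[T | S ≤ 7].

17/4

P(S ≤ 7) = 8/17.
Σ T·P over the event = 1·(2/17) + 6·(2/17) + 5·(4/17) = 2.
E[T | S ≤ 7] = (2) / (8/17) = 17/4.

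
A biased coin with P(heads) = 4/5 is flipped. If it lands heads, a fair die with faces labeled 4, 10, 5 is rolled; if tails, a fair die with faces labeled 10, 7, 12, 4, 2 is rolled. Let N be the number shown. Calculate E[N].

E[N | heads] = (4+10+5)/3 = 19/3.
E[N | tails] = (10+7+12+4+2)/5 = 7.
By the law of total expectation,
E[N] = (4/5)·(19/3) + (1/5)·(7) = 97/15.

97/15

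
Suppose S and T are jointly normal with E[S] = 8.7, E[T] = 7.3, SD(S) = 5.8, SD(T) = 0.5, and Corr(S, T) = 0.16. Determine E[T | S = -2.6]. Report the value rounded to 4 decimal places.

For a bivariate normal, E[T | S=x] = μ_T + ρ·(σ_T/σ_S)·(x − μ_S).
E[T | S=-2.6] = 7.3 + (0.16)·(0.5/5.8)·(-2.6 − (8.7)) = 7.3 + (0.013793)·(-11.3) = 7.1441.

7.1441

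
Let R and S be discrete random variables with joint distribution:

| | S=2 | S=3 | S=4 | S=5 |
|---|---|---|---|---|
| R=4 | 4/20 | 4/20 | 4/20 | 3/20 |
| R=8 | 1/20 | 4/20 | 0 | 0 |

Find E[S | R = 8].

14/5

P(R = 8) = 1/4.
Σ S·P over the event = 2·(1/20) + 3·(4/20) = 7/10.
E[S | R = 8] = (7/10) / (1/4) = 14/5.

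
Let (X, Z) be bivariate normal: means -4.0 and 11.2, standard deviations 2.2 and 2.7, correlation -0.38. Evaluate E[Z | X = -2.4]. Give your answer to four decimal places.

E[Z | X=x] = μ_Z + ρ(σ_Z/σ_X)(x − μ_X) for jointly normal variables.
E[Z | X=-2.4] = 11.2 + (-0.38)·(2.7/2.2)·(-2.4 − (-4.0)) = 11.2 + (-0.46636)·(1.6) = 10.4538.

10.4538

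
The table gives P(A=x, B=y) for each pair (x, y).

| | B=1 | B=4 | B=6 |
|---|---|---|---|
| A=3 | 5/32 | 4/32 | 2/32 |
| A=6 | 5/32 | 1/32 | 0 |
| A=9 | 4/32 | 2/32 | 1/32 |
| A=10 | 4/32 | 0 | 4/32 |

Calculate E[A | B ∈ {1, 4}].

157/25

P(B ∈ {1, 4}) = 25/32.
Σ A·P over the event = 3·(5/32) + 3·(4/32) + 6·(5/32) + 6·(1/32) + 9·(4/32) + 9·(2/32) + 10·(4/32) = 157/32.
E[A | B ∈ {1, 4}] = (157/32) / (25/32) = 157/25.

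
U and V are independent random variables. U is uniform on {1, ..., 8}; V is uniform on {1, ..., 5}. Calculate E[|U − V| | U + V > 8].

47/15

P(U + V > 8) = 3/8.
Summing |U−V|·P(x,y) over outcomes with U + V > 8 gives 47/40.
E[|U − V| | U + V > 8] = (47/40) / (3/8) = 47/15.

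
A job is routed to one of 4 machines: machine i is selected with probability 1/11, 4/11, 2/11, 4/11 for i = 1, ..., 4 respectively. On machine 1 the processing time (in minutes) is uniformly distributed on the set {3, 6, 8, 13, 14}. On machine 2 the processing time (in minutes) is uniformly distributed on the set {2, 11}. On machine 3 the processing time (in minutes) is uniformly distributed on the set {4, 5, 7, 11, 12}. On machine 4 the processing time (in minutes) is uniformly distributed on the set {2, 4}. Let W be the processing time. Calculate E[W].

E[W | machine 1] = (3+6+8+13+14)/5 = 44/5.
E[W | machine 2] = (2+11)/2 = 13/2.
E[W | machine 3] = (4+5+7+11+12)/5 = 39/5.
E[W | machine 4] = (2+4)/2 = 3.
By the law of total expectation,
E[W] = (1/11)·(44/5) + (4/11)·(13/2) + (2/11)·(39/5) + (4/11)·(3) = 312/55.

312/55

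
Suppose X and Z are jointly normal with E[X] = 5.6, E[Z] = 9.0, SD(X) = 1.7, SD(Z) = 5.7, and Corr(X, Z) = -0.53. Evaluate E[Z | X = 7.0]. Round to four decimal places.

The regression of Z on X has slope ρ·σ_Z/σ_X and passes through (μ_X, μ_Z).
E[Z | X=7.0] = 9.0 + (-0.53)·(5.7/1.7)·(7.0 − (5.6)) = 9.0 + (-1.7771)·(1.4) = 6.5121.

6.5121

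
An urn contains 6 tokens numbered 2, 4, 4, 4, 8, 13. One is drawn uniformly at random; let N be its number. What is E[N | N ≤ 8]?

P(N ≤ 8) = 5/6.
Σ over the event: 2·1/6 + 4·1/2 + 8·1/6 = 11/3.
E[N | N ≤ 8] = (11/3) / (5/6) = 22/5.

22/5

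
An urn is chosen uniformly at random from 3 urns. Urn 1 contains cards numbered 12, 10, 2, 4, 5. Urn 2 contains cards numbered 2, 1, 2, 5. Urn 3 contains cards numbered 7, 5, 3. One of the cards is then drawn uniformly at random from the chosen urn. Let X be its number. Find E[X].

47/10

E[X | urn 1] = (12+10+2+4+5)/5 = 33/5.
E[X | urn 2] = (2+1+2+5)/4 = 5/2.
E[X | urn 3] = (7+5+3)/3 = 5.
E[X] = (1/3)·(33/5) + (1/3)·(5/2) + (1/3)·(5) = 47/10.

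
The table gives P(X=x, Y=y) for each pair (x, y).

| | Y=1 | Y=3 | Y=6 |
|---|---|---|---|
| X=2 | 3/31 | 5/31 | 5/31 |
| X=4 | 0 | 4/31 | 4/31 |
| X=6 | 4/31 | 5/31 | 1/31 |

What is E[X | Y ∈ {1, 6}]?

P(Y ∈ {1, 6}) = 17/31.
Σ X·P over the event = 2·(3/31) + 2·(5/31) + 4·(4/31) + 6·(4/31) + 6·(1/31) = 2.
E[X | Y ∈ {1, 6}] = (2) / (17/31) = 62/17.

62/17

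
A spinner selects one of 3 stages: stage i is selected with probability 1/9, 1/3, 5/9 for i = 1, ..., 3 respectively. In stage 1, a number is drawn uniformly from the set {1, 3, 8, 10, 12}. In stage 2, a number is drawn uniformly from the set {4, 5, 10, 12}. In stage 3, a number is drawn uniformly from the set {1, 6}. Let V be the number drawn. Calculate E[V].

E[V | stage 1] = (1+3+8+10+12)/5 = 34/5.
E[V | stage 2] = (4+5+10+12)/4 = 31/4.
E[V | stage 3] = (1+6)/2 = 7/2.
By the law of total expectation,
E[V] = (1/9)·(34/5) + (1/3)·(31/4) + (5/9)·(7/2) = 317/60.

317/60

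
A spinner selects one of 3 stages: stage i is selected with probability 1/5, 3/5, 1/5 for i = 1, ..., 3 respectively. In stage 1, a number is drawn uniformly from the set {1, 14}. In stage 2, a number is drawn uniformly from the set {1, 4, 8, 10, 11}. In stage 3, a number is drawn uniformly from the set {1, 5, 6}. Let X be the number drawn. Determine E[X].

319/50

E[X | stage 1] = (1+14)/2 = 15/2.
E[X | stage 2] = (1+4+8+10+11)/5 = 34/5.
E[X | stage 3] = (1+5+6)/3 = 4.
By the law of total expectation,
E[X] = (1/5)·(15/2) + (3/5)·(34/5) + (1/5)·(4) = 319/50.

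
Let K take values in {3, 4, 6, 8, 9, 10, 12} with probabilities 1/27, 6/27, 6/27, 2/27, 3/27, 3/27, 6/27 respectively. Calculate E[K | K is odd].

15/2

P(K is odd) = 4/27.
Σ over the event: 3·1/27 + 9·1/9 = 10/9.
E[K | K is odd] = (10/9) / (4/27) = 15/2.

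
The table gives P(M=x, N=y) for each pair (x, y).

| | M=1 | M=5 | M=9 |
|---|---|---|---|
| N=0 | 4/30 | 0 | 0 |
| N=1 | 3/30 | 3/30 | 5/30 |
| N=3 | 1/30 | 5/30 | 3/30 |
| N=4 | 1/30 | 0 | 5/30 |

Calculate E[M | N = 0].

P(N = 0) = 2/15.
Σ M·P over the event = 1·(4/30) = 2/15.
E[M | N = 0] = (2/15) / (2/15) = 1.

1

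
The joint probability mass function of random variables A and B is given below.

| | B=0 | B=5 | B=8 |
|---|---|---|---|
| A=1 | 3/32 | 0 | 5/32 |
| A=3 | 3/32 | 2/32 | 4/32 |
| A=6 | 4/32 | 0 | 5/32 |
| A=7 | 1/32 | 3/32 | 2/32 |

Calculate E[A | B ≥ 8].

P(B ≥ 8) = 1/2.
Σ A·P over the event = 1·(5/32) + 3·(4/32) + 6·(5/32) + 7·(2/32) = 61/32.
E[A | B ≥ 8] = (61/32) / (1/2) = 61/16.

61/16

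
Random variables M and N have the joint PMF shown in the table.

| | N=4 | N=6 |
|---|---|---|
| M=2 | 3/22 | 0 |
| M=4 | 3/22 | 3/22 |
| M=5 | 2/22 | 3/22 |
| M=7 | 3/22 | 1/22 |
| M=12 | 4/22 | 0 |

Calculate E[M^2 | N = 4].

833/15

P(N = 4) = 15/22.
Σ M^2·P over the event = 4·(3/22) + 16·(3/22) + 25·(2/22) + 49·(3/22) + 144·(4/22) = 833/22.
E[M^2 | N = 4] = (833/22) / (15/22) = 833/15.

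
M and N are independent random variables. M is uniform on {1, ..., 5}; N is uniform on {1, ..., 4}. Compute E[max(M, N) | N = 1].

Outcomes with N = 1: (1,1), (2,1), (3,1), (4,1), (5,1), each with probability 1/20.
E[max(M, N) | N = 1] = (1 + 2 + 3 + 4 + 5) / 5 = 3.

3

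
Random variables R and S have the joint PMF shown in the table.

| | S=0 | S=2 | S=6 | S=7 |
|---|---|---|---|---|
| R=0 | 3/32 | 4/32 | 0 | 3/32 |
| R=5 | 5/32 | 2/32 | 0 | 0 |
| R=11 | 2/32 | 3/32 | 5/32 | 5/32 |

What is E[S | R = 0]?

29/10

P(R = 0) = 5/16.
Σ S·P over the event = 0·(3/32) + 2·(4/32) + 7·(3/32) = 29/32.
E[S | R = 0] = (29/32) / (5/16) = 29/10.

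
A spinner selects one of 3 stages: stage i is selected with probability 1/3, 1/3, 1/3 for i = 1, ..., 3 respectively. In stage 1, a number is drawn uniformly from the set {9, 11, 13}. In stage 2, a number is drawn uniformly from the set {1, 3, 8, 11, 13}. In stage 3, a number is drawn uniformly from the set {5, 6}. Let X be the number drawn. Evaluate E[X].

E[X | stage 1] = (9+11+13)/3 = 11.
E[X | stage 2] = (1+3+8+11+13)/5 = 36/5.
E[X | stage 3] = (5+6)/2 = 11/2.
E[X] = (1/3)·(11) + (1/3)·(36/5) + (1/3)·(11/2) = 79/10.

79/10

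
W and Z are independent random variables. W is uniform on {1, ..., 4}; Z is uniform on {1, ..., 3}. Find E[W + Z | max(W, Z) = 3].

24/5

Outcomes with max(W, Z) = 3: (1,3), (2,3), (3,1), (3,2), (3,3), each with probability 1/12.
E[W + Z | max(W, Z) = 3] = (4 + 5 + 4 + 5 + 6) / 5 = 24/5.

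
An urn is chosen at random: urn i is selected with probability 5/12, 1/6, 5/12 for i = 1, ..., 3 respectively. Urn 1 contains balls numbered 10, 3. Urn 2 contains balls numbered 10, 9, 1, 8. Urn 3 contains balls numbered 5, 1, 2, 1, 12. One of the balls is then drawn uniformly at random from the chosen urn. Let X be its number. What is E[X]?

45/8

E[X | urn 1] = (10+3)/2 = 13/2.
E[X | urn 2] = (10+9+1+8)/4 = 7.
E[X | urn 3] = (5+1+2+1+12)/5 = 21/5.
By the law of total expectation,
E[X] = (5/12)·(13/2) + (1/6)·(7) + (5/12)·(21/5) = 45/8.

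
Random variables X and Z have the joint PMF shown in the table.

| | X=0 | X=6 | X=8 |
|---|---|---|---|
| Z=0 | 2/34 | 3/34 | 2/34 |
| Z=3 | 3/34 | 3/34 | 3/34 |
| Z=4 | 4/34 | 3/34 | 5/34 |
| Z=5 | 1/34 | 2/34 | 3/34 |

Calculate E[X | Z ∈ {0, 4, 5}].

128/25

P(Z ∈ {0, 4, 5}) = 25/34.
Summing X·P(X=x,Z=y) over the conditioning event gives 64/17.
E[X | Z ∈ {0, 4, 5}] = (64/17) / (25/34) = 128/25.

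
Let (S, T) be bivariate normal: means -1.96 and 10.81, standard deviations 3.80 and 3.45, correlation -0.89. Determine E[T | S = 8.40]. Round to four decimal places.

The regression of T on S has slope ρ·σ_T/σ_S and passes through (μ_S, μ_T).
E[T | S=8.40] = 10.81 + (-0.89)·(3.45/3.80)·(8.40 − (-1.96)) = 10.81 + (-0.80803)·(10.36) = 2.4388.

2.4388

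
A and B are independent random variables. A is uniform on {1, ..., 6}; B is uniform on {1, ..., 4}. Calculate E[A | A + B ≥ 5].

P(A + B ≥ 5) = 3/4.
Summing A·P(x,y) over outcomes with A + B ≥ 5 gives 37/12.
E[A | A + B ≥ 5] = (37/12) / (3/4) = 37/9.

37/9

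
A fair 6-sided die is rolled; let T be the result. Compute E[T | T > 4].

11/2

Given T > 4, T is equally likely to be any of {5, 6}.
E[T | T > 4] = (5 + 6) / 2 = 11/2.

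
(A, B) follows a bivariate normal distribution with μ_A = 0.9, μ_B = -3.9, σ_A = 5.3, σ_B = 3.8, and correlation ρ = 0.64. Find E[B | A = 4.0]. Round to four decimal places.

The regression of B on A has slope ρ·σ_B/σ_A and passes through (μ_A, μ_B).
E[B | A=4.0] = -3.9 + (0.64)·(3.8/5.3)·(4.0 − (0.9)) = -3.9 + (0.45887)·(3.1) = -2.4775.

-2.4775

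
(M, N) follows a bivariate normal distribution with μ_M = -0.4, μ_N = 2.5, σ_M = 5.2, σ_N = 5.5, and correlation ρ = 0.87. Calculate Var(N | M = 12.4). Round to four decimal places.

Var(N | M=x) = (1 − ρ²)·σ_N².
Var(N | M=12.4) = (5.5)²·(1 − (0.87)²) = 30.25·0.2431 = 7.3538.

7.3538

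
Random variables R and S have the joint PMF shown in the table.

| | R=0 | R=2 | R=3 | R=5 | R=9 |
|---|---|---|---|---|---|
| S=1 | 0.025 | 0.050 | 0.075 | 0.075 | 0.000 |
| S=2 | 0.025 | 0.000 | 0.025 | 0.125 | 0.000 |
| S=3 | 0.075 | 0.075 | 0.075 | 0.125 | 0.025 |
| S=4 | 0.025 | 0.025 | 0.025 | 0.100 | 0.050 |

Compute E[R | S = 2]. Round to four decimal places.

P(S = 2) = 0.175.
Σ R·P over the event = 0·(0.025) + 3·(0.025) + 5·(0.125) = 0.700.
E[R | S = 2] = (0.700) / (0.175) = 4.0000.

4.0000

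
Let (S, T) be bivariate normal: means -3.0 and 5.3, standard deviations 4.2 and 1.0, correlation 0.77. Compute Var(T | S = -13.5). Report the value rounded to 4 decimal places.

The conditional variance in a bivariate normal is σ_T²(1 − ρ²), independent of x.
Var(T | S=-13.5) = (1.0)²·(1 − (0.77)²) = 1·0.4071 = 0.4071.

0.4071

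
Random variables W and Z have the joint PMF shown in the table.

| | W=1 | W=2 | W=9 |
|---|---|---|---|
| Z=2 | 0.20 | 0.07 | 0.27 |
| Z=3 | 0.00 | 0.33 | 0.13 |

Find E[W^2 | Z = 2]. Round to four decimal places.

41.3889

P(Z = 2) = 0.54.
Σ W^2·P over the event = 1·(0.20) + 4·(0.07) + 81·(0.27) = 22.35.
E[W^2 | Z = 2] = (22.35) / (0.54) = 41.3889.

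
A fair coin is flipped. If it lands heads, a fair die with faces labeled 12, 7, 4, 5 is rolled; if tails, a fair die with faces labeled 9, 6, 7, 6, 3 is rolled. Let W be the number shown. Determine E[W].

E[W | heads] = (12+7+4+5)/4 = 7.
E[W | tails] = (9+6+7+6+3)/5 = 31/5.
By the law of total expectation,
E[W] = (1/2)·(7) + (1/2)·(31/5) = 33/5.

33/5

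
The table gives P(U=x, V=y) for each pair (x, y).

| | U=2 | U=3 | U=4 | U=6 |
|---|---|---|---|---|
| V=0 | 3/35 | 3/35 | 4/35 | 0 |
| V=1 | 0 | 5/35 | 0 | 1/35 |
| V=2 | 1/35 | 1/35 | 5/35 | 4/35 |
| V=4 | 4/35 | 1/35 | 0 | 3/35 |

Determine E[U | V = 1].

7/2

P(V = 1) = 6/35.
Summing U·P(U=x,V=y) over the conditioning event gives 3/5.
E[U | V = 1] = (3/5) / (6/35) = 7/2.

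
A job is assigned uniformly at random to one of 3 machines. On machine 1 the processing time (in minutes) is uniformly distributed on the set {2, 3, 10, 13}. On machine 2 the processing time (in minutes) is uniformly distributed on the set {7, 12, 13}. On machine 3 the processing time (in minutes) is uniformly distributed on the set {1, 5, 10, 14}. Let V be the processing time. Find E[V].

E[V | machine 1] = (2+3+10+13)/4 = 7.
E[V | machine 2] = (7+12+13)/3 = 32/3.
E[V | machine 3] = (1+5+10+14)/4 = 15/2.
By the law of total expectation,
E[V] = (1/3)·(7) + (1/3)·(32/3) + (1/3)·(15/2) = 151/18.

151/18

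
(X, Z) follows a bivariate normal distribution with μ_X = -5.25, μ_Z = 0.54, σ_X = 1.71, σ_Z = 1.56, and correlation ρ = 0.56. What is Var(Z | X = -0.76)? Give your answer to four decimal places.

1.6704

The conditional variance in a bivariate normal is σ_Z²(1 − ρ²), independent of x.
Var(Z | X=-0.76) = (1.56)²·(1 − (0.56)²) = 2.4336·0.6864 = 1.6704.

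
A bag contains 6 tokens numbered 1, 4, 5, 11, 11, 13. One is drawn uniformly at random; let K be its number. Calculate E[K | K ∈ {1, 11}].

P(K ∈ {1, 11}) = 1/2.
Σ over the event: 1·1/6 + 11·1/3 = 23/6.
E[K | K ∈ {1, 11}] = (23/6) / (1/2) = 23/3.

23/3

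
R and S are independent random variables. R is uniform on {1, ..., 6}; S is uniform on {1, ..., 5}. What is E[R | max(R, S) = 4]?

Outcomes with max(R, S) = 4: (1,4), (2,4), (3,4), (4,1), (4,2), (4,3), (4,4), each with probability 1/30.
E[R | max(R, S) = 4] = (1 + 2 + 3 + 4 + 4 + 4 + 4) / 7 = 22/7.

22/7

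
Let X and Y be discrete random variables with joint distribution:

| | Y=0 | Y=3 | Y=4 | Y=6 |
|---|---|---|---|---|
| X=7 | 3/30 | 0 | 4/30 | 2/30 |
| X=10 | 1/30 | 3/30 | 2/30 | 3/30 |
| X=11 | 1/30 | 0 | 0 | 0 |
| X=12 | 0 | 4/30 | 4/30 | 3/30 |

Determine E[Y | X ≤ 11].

P(X ≤ 11) = 19/30.
Σ Y·P over the event = 0·(3/30) + 4·(4/30) + 6·(2/30) + 0·(1/30) + 3·(3/30) + 4·(2/30) + 6·(3/30) + 0·(1/30) = 21/10.
E[Y | X ≤ 11] = (21/10) / (19/30) = 63/19.

63/19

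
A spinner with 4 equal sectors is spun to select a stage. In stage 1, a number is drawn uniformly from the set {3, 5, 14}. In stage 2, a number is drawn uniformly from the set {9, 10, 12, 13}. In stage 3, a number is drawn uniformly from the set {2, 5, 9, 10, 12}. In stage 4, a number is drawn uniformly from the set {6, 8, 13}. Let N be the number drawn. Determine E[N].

131/15

E[N | stage 1] = (3+5+14)/3 = 22/3.
E[N | stage 2] = (9+10+12+13)/4 = 11.
E[N | stage 3] = (2+5+9+10+12)/5 = 38/5.
E[N | stage 4] = (6+8+13)/3 = 9.
E[N] = (1/4)·(22/3) + (1/4)·(11) + (1/4)·(38/5) + (1/4)·(9) = 131/15.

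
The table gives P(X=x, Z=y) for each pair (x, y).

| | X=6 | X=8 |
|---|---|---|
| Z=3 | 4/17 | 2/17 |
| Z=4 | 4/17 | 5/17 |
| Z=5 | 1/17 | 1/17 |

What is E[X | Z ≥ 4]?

P(Z ≥ 4) = 11/17.
Summing X·P(X=x,Z=y) over the conditioning event gives 78/17.
E[X | Z ≥ 4] = (78/17) / (11/17) = 78/11.

78/11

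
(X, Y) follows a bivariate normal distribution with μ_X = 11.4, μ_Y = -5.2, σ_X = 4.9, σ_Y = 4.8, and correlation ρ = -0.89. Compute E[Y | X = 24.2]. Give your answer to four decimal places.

-16.3595

For a bivariate normal, E[Y | X=x] = μ_Y + ρ·(σ_Y/σ_X)·(x − μ_X).
E[Y | X=24.2] = -5.2 + (-0.89)·(4.8/4.9)·(24.2 − (11.4)) = -5.2 + (-0.871837)·(12.8) = -16.3595.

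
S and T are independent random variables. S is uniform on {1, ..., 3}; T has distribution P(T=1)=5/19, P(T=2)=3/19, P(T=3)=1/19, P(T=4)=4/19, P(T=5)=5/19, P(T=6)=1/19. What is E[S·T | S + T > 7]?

P(S + T > 7) = 7/57.
Summing ST·P(x,y) over outcomes with S + T > 7 gives 35/19.
E[S·T | S + T > 7] = (35/19) / (7/57) = 15.

15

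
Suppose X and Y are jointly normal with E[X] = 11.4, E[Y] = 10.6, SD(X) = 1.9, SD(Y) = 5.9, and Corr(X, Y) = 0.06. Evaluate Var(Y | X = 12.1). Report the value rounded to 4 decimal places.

For a bivariate normal, Var(Y | X=x) = σ_Y²(1 − ρ²).
Var(Y | X=12.1) = (5.9)²·(1 − (0.06)²) = 34.81·0.9964 = 34.6847.

34.6847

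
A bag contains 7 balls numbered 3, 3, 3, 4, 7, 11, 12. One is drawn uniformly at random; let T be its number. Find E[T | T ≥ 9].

23/2

P(T ≥ 9) = 2/7.
Σ over the event: 11·1/7 + 12·1/7 = 23/7.
E[T | T ≥ 9] = (23/7) / (2/7) = 23/2.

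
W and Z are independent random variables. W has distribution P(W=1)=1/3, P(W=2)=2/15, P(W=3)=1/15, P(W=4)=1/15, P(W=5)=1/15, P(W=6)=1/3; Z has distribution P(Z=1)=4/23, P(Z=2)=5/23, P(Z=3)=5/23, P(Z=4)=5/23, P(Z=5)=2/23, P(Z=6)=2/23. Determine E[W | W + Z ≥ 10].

298/51

P(W + Z ≥ 10) = 17/115.
Summing W·P(x,y) over outcomes with W + Z ≥ 10 gives 298/345.
E[W | W + Z ≥ 10] = (298/345) / (17/115) = 298/51.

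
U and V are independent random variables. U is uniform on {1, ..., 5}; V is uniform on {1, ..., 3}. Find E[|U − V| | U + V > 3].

P(U + V > 3) = 4/5.
Summing |U−V|·P(x,y) over outcomes with U + V > 3 gives 7/5.
E[|U − V| | U + V > 3] = (7/5) / (4/5) = 7/4.

7/4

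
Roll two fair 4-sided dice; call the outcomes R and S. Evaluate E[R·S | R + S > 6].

40/3

Outcomes with R + S > 6: (3,4), (4,3), (4,4), each with probability 1/16.
E[R·S | R + S > 6] = (12 + 12 + 16) / 3 = 40/3.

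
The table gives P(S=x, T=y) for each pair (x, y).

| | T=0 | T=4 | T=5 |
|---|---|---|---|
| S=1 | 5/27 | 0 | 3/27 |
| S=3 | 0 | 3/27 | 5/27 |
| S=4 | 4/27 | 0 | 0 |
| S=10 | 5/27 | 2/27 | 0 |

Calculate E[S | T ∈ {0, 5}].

P(T ∈ {0, 5}) = 22/27.
Summing S·P(S=x,T=y) over the conditioning event gives 89/27.
E[S | T ∈ {0, 5}] = (89/27) / (22/27) = 89/22.

89/22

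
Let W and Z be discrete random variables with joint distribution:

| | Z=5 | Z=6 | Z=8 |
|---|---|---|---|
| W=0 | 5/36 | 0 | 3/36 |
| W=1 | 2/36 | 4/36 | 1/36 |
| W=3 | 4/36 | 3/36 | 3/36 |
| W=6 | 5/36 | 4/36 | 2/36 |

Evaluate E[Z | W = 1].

P(W = 1) = 7/36.
Σ Z·P over the event = 5·(2/36) + 6·(4/36) + 8·(1/36) = 7/6.
E[Z | W = 1] = (7/6) / (7/36) = 6.

6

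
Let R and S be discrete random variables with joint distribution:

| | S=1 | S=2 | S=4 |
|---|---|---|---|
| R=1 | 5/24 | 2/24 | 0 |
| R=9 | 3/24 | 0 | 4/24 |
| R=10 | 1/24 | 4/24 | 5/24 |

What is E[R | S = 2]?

P(S = 2) = 1/4.
Summing R·P(R=x,S=y) over the conditioning event gives 7/4.
E[R | S = 2] = (7/4) / (1/4) = 7.

7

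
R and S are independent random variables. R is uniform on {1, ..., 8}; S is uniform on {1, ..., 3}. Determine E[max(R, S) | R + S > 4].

11/2

P(R + S > 4) = 3/4.
Summing max(R,S)·P(x,y) over outcomes with R + S > 4 gives 33/8.
E[max(R, S) | R + S > 4] = (33/8) / (3/4) = 11/2.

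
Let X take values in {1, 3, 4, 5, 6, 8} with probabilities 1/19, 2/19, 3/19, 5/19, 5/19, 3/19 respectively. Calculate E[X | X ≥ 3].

P(X ≥ 3) = 18/19.
Σ over the event: 3·2/19 + 4·3/19 + 5·5/19 + 6·5/19 + 8·3/19 = 97/19.
E[X | X ≥ 3] = (97/19) / (18/19) = 97/18.

97/18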